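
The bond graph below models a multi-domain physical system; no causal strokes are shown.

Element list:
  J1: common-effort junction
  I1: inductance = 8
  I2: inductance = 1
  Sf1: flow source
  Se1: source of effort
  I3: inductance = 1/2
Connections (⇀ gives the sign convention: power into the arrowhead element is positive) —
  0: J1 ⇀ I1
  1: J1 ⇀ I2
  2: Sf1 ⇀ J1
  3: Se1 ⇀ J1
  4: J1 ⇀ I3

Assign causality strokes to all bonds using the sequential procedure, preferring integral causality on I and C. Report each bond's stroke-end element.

bond 0 |I1
bond 1 |I2
bond 2 |Sf1
bond 3 |J1
bond 4 |I3

#2 |Sf1  (source Sf1 imposes f)
#3 |J1  (Se1 (Se) sets effort on bond)
#0 |I1  (J1 effort already set via bond 3)
#1 |I2  (common-e at J1 fixed by 3)
#4 |I3  (0-jn J1 has e-setter on 3)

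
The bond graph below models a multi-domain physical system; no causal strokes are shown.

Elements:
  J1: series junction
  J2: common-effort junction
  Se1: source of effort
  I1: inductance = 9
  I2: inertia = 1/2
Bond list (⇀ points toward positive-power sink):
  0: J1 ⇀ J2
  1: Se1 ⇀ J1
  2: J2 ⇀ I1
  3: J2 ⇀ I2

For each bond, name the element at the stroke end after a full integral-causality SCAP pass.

bond 0 stroke→J2
bond 1 stroke→J1
bond 2 stroke→I1
bond 3 stroke→I2

β1 stroke at J1  (Se1 fixes effort; stroke away)
β0 stroke at J2  (J1: last free bond brings flow in)
β2 stroke at I1  (J2 effort already set via bond 0)
β3 stroke at I2  (J2: bond 0 brought effort, rest push out)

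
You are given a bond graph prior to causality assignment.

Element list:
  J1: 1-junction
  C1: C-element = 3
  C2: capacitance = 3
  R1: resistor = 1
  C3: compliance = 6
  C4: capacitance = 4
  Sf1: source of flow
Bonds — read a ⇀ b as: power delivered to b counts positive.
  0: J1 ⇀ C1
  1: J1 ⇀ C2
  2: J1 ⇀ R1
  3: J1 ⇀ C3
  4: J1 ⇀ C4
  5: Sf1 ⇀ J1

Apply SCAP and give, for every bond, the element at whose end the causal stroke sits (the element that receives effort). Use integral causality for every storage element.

β5 stroke at Sf1  (Sf1: flow source, stroke at near end)
β0 stroke at J1  (J1 flow already set via bond 5)
β1 stroke at J1  (1-jn J1 has f-setter on 5)
β2 stroke at J1  (common-f at J1 fixed by 5)
β3 stroke at J1  (1-jn J1 has f-setter on 5)
β4 stroke at J1  (common-f at J1 fixed by 5)

β0 |J1
β1 |J1
β2 |J1
β3 |J1
β4 |J1
β5 |Sf1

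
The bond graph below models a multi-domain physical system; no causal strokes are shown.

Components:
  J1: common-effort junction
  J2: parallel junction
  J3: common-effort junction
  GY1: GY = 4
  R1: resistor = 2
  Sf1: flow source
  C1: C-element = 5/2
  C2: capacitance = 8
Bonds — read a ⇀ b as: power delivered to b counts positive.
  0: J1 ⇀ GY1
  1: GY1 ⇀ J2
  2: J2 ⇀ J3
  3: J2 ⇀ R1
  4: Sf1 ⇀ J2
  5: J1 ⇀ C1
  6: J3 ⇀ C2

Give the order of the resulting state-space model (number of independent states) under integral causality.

β4 →Sf1  (source Sf1 imposes f)
β5 →J1  (C1: C, integral causality)
β0 →GY1  (0-jn J1 has e-setter on 5)
β1 →GY1  (through GY1, causality inverts; strokes same side of GY1)
β6 →J3  (prefer integral on C2)
β2 →J2  (J3 effort already set via bond 6)
β3 →R1  (J2 effort already set via bond 2)

2  (C1, C2 all integral)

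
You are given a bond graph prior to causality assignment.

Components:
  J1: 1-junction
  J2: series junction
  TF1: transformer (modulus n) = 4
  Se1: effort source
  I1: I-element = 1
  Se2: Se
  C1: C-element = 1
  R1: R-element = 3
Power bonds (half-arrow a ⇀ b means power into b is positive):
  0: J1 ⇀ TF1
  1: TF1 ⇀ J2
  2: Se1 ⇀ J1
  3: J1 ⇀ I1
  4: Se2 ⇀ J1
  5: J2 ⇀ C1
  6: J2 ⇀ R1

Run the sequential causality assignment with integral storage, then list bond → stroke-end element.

b0 →J1
b1 →TF1
b2 →J1
b3 →I1
b4 →J1
b5 →J2
b6 →J2

b2 →J1  (source Se1 imposes e)
b4 →J1  (source Se2 imposes e)
b3 →I1  (I1: I, integral causality)
b0 →J1  (J1: bond 3 brought flow, rest push out)
b1 →TF1  (TF1 one-in-one-out from 0)
b5 →J2  (common-f at J2 fixed by 1)
b6 →J2  (J2: bond 1 brought flow, rest push out)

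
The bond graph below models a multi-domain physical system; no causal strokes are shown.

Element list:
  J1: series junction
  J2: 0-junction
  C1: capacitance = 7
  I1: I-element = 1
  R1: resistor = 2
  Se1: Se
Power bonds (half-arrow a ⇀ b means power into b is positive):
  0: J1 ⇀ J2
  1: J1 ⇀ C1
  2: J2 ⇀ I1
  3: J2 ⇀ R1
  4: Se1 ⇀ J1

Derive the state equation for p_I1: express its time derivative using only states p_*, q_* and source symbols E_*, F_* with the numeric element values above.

dp_I1/dt = E_Se1 - q_C1/7

b4 stroke at J1  (Se1 fixes effort; stroke away)
b1 stroke at J1  (C1: C, integral causality)
b0 stroke at J2  (only one flow-in slot at J1)
b2 stroke at I1  (J2: bond 0 brought effort, rest push out)
b3 stroke at R1  (common-e at J2 fixed by 0)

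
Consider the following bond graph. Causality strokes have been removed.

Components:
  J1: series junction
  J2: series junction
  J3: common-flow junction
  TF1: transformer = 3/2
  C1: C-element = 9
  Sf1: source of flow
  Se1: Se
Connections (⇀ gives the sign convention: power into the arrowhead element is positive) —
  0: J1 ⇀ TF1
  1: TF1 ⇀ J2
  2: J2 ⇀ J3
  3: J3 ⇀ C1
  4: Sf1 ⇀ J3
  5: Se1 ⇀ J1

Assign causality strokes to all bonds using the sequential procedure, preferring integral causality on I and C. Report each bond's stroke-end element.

bond 0 |TF1
bond 1 |J2
bond 2 |J3
bond 3 |J3
bond 4 |Sf1
bond 5 |J1

b4 stroke→Sf1  (Sf1 fixes flow; stroke at Sf1)
b5 stroke→J1  (source Se1 imposes e)
b0 stroke→TF1  (only one flow-in slot at J1)
b2 stroke→J3  (common-f at J3 fixed by 4)
b3 stroke→J3  (J3: bond 4 brought flow, rest push out)
b1 stroke→J2  (TF1 one-in-one-out from 0)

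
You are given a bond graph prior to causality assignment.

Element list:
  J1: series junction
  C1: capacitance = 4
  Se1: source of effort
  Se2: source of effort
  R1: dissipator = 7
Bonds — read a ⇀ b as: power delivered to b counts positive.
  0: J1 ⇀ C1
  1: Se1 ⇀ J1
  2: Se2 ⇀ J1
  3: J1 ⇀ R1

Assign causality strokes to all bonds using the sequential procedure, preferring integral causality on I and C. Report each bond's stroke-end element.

β0 →J1
β1 →J1
β2 →J1
β3 →R1

bond 1 →J1  (Se1 (Se) sets effort on bond)
bond 2 →J1  (Se2: effort source, stroke at far end)
bond 0 →J1  (C1 integral (e out))
bond 3 →R1  (closing 1-jn rule on J1)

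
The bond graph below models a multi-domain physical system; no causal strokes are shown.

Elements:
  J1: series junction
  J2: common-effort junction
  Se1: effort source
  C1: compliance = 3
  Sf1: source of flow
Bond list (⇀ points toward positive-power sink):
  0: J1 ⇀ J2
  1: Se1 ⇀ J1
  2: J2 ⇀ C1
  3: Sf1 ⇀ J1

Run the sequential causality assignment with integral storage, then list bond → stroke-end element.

bond 0 stroke→J1
bond 1 stroke→J1
bond 2 stroke→J2
bond 3 stroke→Sf1

#1 stroke at J1  (Se1 fixes effort; stroke away)
#3 stroke at Sf1  (Sf1: flow source, stroke at near end)
#0 stroke at J1  (common-f at J1 fixed by 3)
#2 stroke at J2  (J2 needs exactly one e-in)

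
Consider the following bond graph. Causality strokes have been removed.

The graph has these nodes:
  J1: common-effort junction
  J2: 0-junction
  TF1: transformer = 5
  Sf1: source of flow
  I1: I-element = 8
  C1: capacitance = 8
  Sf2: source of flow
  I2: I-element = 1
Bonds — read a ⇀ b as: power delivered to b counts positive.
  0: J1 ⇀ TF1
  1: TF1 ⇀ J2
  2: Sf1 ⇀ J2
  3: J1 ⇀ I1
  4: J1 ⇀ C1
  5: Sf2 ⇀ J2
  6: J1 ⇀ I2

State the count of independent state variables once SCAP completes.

3  (C1, I1, I2 all integral)

bond 2 stroke at Sf1  (Sf1 fixes flow; stroke at Sf1)
bond 5 stroke at Sf2  (source Sf2 imposes f)
bond 1 stroke at J2  (only one effort-in slot at J2)
bond 0 stroke at TF1  (through TF1, causality passes straight; one stroke at TF1)
bond 3 stroke at I1  (I1 integral (f out))
bond 4 stroke at J1  (C1: C, integral causality)
bond 6 stroke at I2  (J1: bond 4 brought effort, rest push out)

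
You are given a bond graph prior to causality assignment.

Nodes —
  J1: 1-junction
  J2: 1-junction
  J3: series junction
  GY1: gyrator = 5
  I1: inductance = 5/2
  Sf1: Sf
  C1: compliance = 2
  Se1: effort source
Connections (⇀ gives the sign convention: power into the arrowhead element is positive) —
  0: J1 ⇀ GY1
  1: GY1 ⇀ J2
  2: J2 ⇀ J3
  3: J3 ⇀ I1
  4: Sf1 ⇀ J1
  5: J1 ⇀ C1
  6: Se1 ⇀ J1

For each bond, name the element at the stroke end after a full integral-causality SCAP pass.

b4 |Sf1  (source Sf1 imposes f)
b6 |J1  (source Se1 imposes e)
b0 |J1  (common-f at J1 fixed by 4)
b5 |J1  (1-jn J1 has f-setter on 4)
b1 |J2  (GY1: gyrator matches bond 0)
b2 |J3  (J2 needs exactly one f-in)
b3 |I1  (only one flow-in slot at J3)

bond 0 |J1
bond 1 |J2
bond 2 |J3
bond 3 |I1
bond 4 |Sf1
bond 5 |J1
bond 6 |J1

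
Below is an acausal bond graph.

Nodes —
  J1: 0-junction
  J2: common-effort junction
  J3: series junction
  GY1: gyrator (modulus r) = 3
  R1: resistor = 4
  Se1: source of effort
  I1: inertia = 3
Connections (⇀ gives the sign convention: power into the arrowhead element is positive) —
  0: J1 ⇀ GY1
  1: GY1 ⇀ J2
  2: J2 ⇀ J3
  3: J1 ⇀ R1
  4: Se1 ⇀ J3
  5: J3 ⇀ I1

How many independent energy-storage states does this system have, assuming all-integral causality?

b4 |J3  (Se1: effort source, stroke at far end)
b5 |I1  (prefer integral on I1)
b2 |J3  (J3: bond 5 brought flow, rest push out)
b1 |J2  (only one effort-in slot at J2)
b0 |J1  (GY GY1: same side as bond 1)
b3 |R1  (common-e at J1 fixed by 0)

1  (I1 all integral)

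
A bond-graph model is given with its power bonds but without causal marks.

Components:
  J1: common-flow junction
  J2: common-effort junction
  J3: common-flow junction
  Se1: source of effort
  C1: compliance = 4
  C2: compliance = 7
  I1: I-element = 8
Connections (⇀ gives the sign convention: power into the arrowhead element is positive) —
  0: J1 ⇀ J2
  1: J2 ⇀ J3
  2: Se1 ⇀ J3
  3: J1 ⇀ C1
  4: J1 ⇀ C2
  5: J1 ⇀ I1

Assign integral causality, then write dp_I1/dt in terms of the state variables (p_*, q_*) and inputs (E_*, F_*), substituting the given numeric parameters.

β2 →J3  (Se1 (Se) sets effort on bond)
β1 →J2  (J3 needs exactly one f-in)
β0 →J1  (0-jn J2 has e-setter on 1)
β3 →J1  (prefer integral on C1)
β4 →J1  (C2 outputs effort q/C2)
β5 →I1  (J1 needs exactly one f-in)

dp_I1/dt = E_Se1 - q_C1/4 - q_C2/7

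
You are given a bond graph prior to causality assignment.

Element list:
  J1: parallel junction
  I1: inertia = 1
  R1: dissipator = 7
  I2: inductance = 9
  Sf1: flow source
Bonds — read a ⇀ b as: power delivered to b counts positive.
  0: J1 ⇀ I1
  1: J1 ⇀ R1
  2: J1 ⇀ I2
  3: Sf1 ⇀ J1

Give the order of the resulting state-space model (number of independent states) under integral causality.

2  (I1, I2 all integral)

b3 stroke at Sf1  (source Sf1 imposes f)
b0 stroke at I1  (I1 integral (f out))
b2 stroke at I2  (prefer integral on I2)
b1 stroke at J1  (J1: last free bond brings effort in)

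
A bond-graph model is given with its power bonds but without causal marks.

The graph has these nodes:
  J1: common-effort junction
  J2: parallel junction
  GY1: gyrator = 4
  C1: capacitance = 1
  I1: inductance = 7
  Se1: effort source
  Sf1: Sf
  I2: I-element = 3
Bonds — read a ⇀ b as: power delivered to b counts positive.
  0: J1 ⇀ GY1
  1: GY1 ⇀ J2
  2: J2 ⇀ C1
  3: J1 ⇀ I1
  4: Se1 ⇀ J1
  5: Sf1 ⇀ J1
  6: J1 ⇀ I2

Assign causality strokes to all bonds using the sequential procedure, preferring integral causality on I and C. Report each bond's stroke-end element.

#0 stroke→GY1
#1 stroke→GY1
#2 stroke→J2
#3 stroke→I1
#4 stroke→J1
#5 stroke→Sf1
#6 stroke→I2

#4 |J1  (Se1: effort source, stroke at far end)
#5 |Sf1  (Sf1 fixes flow; stroke at Sf1)
#0 |GY1  (common-e at J1 fixed by 4)
#3 |I1  (J1: bond 4 brought effort, rest push out)
#6 |I2  (0-jn J1 has e-setter on 4)
#1 |GY1  (GY1 both-in/both-out from 0)
#2 |J2  (J2 needs exactly one e-in)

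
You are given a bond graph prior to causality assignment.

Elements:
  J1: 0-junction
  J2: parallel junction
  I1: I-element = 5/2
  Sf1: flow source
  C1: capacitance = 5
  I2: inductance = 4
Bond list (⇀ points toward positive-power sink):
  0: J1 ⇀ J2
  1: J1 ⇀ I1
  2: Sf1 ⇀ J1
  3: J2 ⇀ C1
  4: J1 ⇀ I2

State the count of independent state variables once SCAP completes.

3  (C1, I1, I2 all integral)

β2 stroke→Sf1  (source Sf1 imposes f)
β1 stroke→I1  (I1 outputs flow p/I1)
β3 stroke→J2  (C1 integral (e out))
β0 stroke→J1  (J2 effort already set via bond 3)
β4 stroke→I2  (common-e at J1 fixed by 0)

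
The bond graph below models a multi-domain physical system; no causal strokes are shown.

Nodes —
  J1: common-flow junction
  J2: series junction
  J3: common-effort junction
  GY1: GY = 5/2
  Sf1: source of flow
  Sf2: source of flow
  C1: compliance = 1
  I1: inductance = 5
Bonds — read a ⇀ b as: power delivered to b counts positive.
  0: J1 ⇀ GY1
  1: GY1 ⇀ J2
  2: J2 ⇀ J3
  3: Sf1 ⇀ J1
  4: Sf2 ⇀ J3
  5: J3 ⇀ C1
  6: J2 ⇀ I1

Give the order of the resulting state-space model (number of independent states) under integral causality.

2  (C1, I1 all integral)

#3 |Sf1  (Sf1: flow source, stroke at near end)
#4 |Sf2  (source Sf2 imposes f)
#0 |J1  (1-jn J1 has f-setter on 3)
#1 |J2  (GY1 both-in/both-out from 0)
#5 |J3  (C1 outputs effort q/C1)
#2 |J2  (0-jn J3 has e-setter on 5)
#6 |I1  (J2: last free bond brings flow in)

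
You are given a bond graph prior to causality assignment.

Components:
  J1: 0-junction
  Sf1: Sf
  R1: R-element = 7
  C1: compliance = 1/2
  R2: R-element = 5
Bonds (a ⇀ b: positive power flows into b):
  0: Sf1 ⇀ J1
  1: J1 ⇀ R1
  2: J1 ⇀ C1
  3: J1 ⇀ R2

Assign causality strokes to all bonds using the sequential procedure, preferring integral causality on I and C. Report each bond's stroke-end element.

β0 →Sf1
β1 →R1
β2 →J1
β3 →R2

bond 0 stroke at Sf1  (Sf1: flow source, stroke at near end)
bond 2 stroke at J1  (C1 outputs effort q/C1)
bond 1 stroke at R1  (J1: bond 2 brought effort, rest push out)
bond 3 stroke at R2  (J1: bond 2 brought effort, rest push out)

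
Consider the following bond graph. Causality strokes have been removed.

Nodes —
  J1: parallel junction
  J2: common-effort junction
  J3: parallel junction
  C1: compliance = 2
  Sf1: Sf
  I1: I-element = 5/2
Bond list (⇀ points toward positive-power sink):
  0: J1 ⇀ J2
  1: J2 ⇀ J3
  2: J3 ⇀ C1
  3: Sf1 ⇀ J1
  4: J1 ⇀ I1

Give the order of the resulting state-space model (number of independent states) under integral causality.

2  (C1, I1 all integral)

β3 stroke at Sf1  (Sf1: flow source, stroke at near end)
β2 stroke at J3  (C1 integral (e out))
β1 stroke at J2  (common-e at J3 fixed by 2)
β0 stroke at J1  (J2: bond 1 brought effort, rest push out)
β4 stroke at I1  (common-e at J1 fixed by 0)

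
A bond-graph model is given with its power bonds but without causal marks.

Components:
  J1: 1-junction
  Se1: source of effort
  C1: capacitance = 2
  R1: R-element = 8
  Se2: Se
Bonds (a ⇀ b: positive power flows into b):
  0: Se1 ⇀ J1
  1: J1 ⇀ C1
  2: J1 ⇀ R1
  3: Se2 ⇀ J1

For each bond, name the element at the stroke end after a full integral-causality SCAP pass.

bond 0 →J1  (Se1: effort source, stroke at far end)
bond 3 →J1  (Se2 (Se) sets effort on bond)
bond 1 →J1  (C1: C, integral causality)
bond 2 →R1  (closing 1-jn rule on J1)

#0 |J1
#1 |J1
#2 |R1
#3 |J1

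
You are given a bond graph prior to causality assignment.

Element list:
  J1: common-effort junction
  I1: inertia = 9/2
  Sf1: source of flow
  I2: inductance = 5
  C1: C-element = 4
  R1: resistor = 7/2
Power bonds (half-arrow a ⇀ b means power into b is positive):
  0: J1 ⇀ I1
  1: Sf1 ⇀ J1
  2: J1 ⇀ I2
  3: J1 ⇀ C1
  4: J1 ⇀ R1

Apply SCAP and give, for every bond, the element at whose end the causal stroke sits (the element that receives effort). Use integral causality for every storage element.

bond 1 →Sf1  (Sf1 fixes flow; stroke at Sf1)
bond 0 →I1  (I1: I, integral causality)
bond 2 →I2  (I2 integral (f out))
bond 3 →J1  (C1 integral (e out))
bond 4 →R1  (J1 effort already set via bond 3)

#0 stroke at I1
#1 stroke at Sf1
#2 stroke at I2
#3 stroke at J1
#4 stroke at R1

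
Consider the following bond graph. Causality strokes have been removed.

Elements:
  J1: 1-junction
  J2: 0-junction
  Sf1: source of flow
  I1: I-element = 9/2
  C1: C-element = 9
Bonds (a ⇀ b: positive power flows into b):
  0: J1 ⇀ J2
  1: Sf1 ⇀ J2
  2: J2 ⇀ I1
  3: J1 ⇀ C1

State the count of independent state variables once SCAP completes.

2  (C1, I1 all integral)

β1 stroke at Sf1  (source Sf1 imposes f)
β2 stroke at I1  (I1: I, integral causality)
β0 stroke at J2  (J2: last free bond brings effort in)
β3 stroke at J1  (common-f at J1 fixed by 0)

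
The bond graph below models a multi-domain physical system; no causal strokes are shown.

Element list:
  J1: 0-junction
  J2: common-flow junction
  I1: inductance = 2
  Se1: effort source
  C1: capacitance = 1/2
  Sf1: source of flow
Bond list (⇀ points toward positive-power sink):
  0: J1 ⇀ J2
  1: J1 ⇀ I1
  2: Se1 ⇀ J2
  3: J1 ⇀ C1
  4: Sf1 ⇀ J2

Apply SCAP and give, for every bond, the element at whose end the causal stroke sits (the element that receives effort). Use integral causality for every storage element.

β2 stroke at J2  (Se1 (Se) sets effort on bond)
β4 stroke at Sf1  (Sf1 (Sf) sets flow on bond)
β0 stroke at J2  (J2: bond 4 brought flow, rest push out)
β1 stroke at I1  (I1 integral (f out))
β3 stroke at J1  (J1: last free bond brings effort in)

b0 stroke→J2
b1 stroke→I1
b2 stroke→J2
b3 stroke→J1
b4 stroke→Sf1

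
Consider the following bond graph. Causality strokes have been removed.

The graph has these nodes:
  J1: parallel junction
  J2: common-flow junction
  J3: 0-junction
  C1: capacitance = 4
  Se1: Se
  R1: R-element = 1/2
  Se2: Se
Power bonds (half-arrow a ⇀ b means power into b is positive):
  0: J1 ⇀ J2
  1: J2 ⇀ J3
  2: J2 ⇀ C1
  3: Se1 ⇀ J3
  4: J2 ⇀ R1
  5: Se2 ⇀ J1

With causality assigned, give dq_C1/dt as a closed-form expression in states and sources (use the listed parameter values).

dq_C1/dt = -2*E_Se1 + 2*E_Se2 - q_C1/2

bond 3 stroke→J3  (source Se1 imposes e)
bond 5 stroke→J1  (Se2 (Se) sets effort on bond)
bond 0 stroke→J2  (0-jn J1 has e-setter on 5)
bond 1 stroke→J2  (J3: bond 3 brought effort, rest push out)
bond 2 stroke→J2  (C1 integral (e out))
bond 4 stroke→R1  (J2 needs exactly one f-in)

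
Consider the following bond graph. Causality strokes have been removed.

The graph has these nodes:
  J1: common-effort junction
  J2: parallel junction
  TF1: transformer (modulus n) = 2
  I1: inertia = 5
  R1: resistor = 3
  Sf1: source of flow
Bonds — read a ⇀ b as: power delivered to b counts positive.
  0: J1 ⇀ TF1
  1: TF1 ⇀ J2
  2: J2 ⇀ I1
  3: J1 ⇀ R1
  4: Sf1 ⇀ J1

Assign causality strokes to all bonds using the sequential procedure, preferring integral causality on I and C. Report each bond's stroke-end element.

bond 4 stroke→Sf1  (Sf1 (Sf) sets flow on bond)
bond 2 stroke→I1  (I1 outputs flow p/I1)
bond 1 stroke→J2  (only one effort-in slot at J2)
bond 0 stroke→TF1  (TF1 one-in-one-out from 1)
bond 3 stroke→J1  (only one effort-in slot at J1)

β0 →TF1
β1 →J2
β2 →I1
β3 →J1
β4 →Sf1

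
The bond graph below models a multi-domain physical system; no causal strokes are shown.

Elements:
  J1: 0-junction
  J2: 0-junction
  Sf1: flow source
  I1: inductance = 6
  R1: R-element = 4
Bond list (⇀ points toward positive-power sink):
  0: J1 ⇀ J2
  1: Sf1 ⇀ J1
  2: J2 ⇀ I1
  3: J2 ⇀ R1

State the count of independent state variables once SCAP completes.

#1 →Sf1  (Sf1 fixes flow; stroke at Sf1)
#0 →J1  (only one effort-in slot at J1)
#2 →I1  (I1 integral (f out))
#3 →J2  (J2 needs exactly one e-in)

1  (I1 all integral)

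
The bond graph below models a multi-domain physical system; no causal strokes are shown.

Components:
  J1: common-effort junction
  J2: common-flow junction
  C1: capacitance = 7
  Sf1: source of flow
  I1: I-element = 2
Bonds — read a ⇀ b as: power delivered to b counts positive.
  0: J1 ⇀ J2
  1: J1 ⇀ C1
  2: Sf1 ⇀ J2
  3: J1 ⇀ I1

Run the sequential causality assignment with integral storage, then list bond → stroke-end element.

#2 |Sf1  (Sf1: flow source, stroke at near end)
#0 |J2  (common-f at J2 fixed by 2)
#1 |J1  (C1 integral (e out))
#3 |I1  (J1 effort already set via bond 1)

bond 0 stroke→J2
bond 1 stroke→J1
bond 2 stroke→Sf1
bond 3 stroke→I1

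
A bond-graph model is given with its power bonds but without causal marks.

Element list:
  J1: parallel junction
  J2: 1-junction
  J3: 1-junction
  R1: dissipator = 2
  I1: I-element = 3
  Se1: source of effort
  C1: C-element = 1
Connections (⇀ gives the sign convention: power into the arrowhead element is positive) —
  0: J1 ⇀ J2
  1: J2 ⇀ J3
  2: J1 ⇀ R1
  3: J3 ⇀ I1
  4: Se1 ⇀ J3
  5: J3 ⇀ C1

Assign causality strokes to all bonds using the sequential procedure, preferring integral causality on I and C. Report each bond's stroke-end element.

β4 →J3  (Se1: effort source, stroke at far end)
β3 →I1  (I1 outputs flow p/I1)
β1 →J3  (J3: bond 3 brought flow, rest push out)
β5 →J3  (1-jn J3 has f-setter on 3)
β0 →J2  (J2: bond 1 brought flow, rest push out)
β2 →J1  (closing 0-jn rule on J1)

#0 stroke at J2
#1 stroke at J3
#2 stroke at J1
#3 stroke at I1
#4 stroke at J3
#5 stroke at J3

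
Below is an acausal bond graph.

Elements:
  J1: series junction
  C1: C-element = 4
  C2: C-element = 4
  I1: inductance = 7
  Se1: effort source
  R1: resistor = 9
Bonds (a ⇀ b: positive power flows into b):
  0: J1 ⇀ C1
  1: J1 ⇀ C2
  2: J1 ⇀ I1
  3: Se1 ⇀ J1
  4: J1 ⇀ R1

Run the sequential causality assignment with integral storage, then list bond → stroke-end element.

b0 |J1
b1 |J1
b2 |I1
b3 |J1
b4 |J1

b3 stroke→J1  (Se1 (Se) sets effort on bond)
b0 stroke→J1  (C1 integral (e out))
b1 stroke→J1  (C2: C, integral causality)
b2 stroke→I1  (I1 outputs flow p/I1)
b4 stroke→J1  (1-jn J1 has f-setter on 2)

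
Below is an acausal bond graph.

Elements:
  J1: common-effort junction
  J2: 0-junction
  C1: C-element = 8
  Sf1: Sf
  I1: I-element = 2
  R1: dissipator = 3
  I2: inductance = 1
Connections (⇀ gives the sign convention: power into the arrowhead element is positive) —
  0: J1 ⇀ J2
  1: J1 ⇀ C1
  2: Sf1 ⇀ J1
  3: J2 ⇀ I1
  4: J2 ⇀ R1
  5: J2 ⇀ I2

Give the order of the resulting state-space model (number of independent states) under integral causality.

β2 stroke at Sf1  (Sf1 fixes flow; stroke at Sf1)
β1 stroke at J1  (C1 outputs effort q/C1)
β0 stroke at J2  (J1 effort already set via bond 1)
β3 stroke at I1  (J2: bond 0 brought effort, rest push out)
β4 stroke at R1  (J2: bond 0 brought effort, rest push out)
β5 stroke at I2  (J2 effort already set via bond 0)

3  (C1, I1, I2 all integral)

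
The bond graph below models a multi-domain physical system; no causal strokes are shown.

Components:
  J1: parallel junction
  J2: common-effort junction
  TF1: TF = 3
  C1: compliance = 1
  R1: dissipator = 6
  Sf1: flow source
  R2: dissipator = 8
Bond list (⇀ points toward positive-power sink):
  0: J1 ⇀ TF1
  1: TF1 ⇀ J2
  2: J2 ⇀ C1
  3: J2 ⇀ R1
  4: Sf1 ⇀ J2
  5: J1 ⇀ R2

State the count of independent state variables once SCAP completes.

bond 4 stroke at Sf1  (Sf1 (Sf) sets flow on bond)
bond 2 stroke at J2  (C1 integral (e out))
bond 1 stroke at TF1  (common-e at J2 fixed by 2)
bond 3 stroke at R1  (common-e at J2 fixed by 2)
bond 0 stroke at J1  (TF1 one-in-one-out from 1)
bond 5 stroke at R2  (common-e at J1 fixed by 0)

1  (C1 all integral)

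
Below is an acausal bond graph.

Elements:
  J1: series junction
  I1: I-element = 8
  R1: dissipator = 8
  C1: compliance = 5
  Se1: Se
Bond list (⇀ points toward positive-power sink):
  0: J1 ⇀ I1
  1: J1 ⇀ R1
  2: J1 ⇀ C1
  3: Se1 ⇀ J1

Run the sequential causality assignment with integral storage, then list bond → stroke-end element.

β0 →I1
β1 →J1
β2 →J1
β3 →J1

#3 |J1  (Se1 fixes effort; stroke away)
#0 |I1  (I1: I, integral causality)
#1 |J1  (J1 flow already set via bond 0)
#2 |J1  (J1 flow already set via bond 0)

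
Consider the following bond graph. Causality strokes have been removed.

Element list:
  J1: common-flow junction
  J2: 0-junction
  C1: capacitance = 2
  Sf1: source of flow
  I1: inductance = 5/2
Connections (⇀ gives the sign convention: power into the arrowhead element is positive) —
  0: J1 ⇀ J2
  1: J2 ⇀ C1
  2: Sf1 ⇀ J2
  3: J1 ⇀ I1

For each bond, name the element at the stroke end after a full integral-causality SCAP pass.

β0 →J1
β1 →J2
β2 →Sf1
β3 →I1

b2 |Sf1  (Sf1 fixes flow; stroke at Sf1)
b1 |J2  (C1 outputs effort q/C1)
b0 |J1  (common-e at J2 fixed by 1)
b3 |I1  (J1: last free bond brings flow in)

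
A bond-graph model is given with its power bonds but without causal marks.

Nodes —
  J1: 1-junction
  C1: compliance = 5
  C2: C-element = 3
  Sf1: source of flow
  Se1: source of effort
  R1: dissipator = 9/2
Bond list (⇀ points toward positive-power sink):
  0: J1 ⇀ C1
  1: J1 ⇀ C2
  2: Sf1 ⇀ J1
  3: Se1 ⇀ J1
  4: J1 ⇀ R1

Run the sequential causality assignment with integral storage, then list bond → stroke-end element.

#2 stroke at Sf1  (Sf1 fixes flow; stroke at Sf1)
#3 stroke at J1  (source Se1 imposes e)
#0 stroke at J1  (1-jn J1 has f-setter on 2)
#1 stroke at J1  (J1 flow already set via bond 2)
#4 stroke at J1  (1-jn J1 has f-setter on 2)

b0 stroke at J1
b1 stroke at J1
b2 stroke at Sf1
b3 stroke at J1
b4 stroke at J1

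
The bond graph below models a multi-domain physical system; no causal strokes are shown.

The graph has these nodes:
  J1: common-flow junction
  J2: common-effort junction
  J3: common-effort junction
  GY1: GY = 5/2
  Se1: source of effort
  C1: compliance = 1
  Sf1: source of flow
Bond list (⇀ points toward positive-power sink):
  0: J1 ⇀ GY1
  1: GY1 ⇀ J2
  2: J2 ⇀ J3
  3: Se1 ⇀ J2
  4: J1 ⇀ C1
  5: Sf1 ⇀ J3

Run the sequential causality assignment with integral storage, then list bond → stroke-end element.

β3 stroke at J2  (Se1 fixes effort; stroke away)
β5 stroke at Sf1  (Sf1 (Sf) sets flow on bond)
β1 stroke at GY1  (J2 effort already set via bond 3)
β2 stroke at J3  (0-jn J2 has e-setter on 3)
β0 stroke at GY1  (GY1 both-in/both-out from 1)
β4 stroke at J1  (common-f at J1 fixed by 0)

β0 stroke→GY1
β1 stroke→GY1
β2 stroke→J3
β3 stroke→J2
β4 stroke→J1
β5 stroke→Sf1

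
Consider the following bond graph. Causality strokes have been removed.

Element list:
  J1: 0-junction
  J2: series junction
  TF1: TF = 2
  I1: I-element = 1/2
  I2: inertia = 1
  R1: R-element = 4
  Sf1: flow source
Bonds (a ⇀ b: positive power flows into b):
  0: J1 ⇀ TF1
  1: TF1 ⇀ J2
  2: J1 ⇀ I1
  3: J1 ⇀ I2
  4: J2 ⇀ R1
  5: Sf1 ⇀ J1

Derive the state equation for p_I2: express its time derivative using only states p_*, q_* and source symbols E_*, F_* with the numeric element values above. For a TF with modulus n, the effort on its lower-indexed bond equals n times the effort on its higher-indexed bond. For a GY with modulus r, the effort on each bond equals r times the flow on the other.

dp_I2/dt = 16*F_Sf1 - 32*p_I1 - 16*p_I2

bond 5 |Sf1  (Sf1 (Sf) sets flow on bond)
bond 2 |I1  (I1 integral (f out))
bond 3 |I2  (I2 outputs flow p/I2)
bond 0 |J1  (closing 0-jn rule on J1)
bond 1 |TF1  (through TF1, causality passes straight; one stroke at TF1)
bond 4 |J2  (J2 flow already set via bond 1)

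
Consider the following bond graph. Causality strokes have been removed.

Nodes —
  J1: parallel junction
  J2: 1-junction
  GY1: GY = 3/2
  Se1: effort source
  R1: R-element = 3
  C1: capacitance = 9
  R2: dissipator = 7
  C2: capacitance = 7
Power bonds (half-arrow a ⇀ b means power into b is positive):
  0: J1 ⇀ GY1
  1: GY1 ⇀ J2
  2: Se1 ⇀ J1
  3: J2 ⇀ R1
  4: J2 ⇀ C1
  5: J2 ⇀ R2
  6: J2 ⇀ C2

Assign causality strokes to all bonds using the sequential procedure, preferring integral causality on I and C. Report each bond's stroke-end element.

β2 stroke→J1  (source Se1 imposes e)
β0 stroke→GY1  (J1: bond 2 brought effort, rest push out)
β1 stroke→GY1  (GY1: gyrator matches bond 0)
β3 stroke→J2  (1-jn J2 has f-setter on 1)
β4 stroke→J2  (J2 flow already set via bond 1)
β5 stroke→J2  (J2 flow already set via bond 1)
β6 stroke→J2  (J2: bond 1 brought flow, rest push out)

bond 0 |GY1
bond 1 |GY1
bond 2 |J1
bond 3 |J2
bond 4 |J2
bond 5 |J2
bond 6 |J2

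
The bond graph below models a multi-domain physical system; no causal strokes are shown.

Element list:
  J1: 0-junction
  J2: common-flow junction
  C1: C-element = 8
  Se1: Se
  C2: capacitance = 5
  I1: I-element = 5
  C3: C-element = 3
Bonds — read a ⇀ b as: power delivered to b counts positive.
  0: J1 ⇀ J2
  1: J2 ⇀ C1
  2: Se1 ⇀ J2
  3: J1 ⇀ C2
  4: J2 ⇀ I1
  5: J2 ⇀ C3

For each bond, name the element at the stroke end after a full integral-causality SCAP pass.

β2 stroke at J2  (Se1 (Se) sets effort on bond)
β1 stroke at J2  (C1: C, integral causality)
β3 stroke at J1  (prefer integral on C2)
β0 stroke at J2  (0-jn J1 has e-setter on 3)
β4 stroke at I1  (I1 integral (f out))
β5 stroke at J2  (J2: bond 4 brought flow, rest push out)

bond 0 |J2
bond 1 |J2
bond 2 |J2
bond 3 |J1
bond 4 |I1
bond 5 |J2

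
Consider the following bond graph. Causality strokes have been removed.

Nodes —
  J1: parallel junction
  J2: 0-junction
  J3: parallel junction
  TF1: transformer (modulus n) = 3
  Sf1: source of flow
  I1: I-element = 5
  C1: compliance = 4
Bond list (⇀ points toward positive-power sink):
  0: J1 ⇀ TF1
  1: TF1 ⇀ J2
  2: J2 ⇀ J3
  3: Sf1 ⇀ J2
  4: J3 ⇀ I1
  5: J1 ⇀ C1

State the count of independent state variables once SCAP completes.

2  (C1, I1 all integral)

b3 stroke→Sf1  (source Sf1 imposes f)
b4 stroke→I1  (prefer integral on I1)
b2 stroke→J3  (only one effort-in slot at J3)
b1 stroke→J2  (J2 needs exactly one e-in)
b0 stroke→TF1  (TF1: transformer flips bond 1)
b5 stroke→J1  (only one effort-in slot at J1)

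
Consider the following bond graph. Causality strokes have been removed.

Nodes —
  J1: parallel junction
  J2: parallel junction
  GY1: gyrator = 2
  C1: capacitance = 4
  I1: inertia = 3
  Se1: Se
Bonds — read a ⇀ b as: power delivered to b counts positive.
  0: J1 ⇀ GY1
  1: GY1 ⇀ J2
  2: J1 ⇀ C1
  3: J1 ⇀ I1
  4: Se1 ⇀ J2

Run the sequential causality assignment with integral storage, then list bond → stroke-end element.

b0 stroke→GY1
b1 stroke→GY1
b2 stroke→J1
b3 stroke→I1
b4 stroke→J2

β4 |J2  (Se1 fixes effort; stroke away)
β1 |GY1  (common-e at J2 fixed by 4)
β0 |GY1  (GY1: gyrator matches bond 1)
β2 |J1  (prefer integral on C1)
β3 |I1  (J1 effort already set via bond 2)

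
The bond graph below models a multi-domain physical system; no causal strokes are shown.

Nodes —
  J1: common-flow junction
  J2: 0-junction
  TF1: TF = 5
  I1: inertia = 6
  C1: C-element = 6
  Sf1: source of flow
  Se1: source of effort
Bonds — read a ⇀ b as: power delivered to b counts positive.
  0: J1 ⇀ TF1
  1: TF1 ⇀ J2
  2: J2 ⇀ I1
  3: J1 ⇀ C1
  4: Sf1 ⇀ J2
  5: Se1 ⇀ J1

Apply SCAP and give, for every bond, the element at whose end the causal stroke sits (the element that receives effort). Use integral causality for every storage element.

β4 stroke→Sf1  (Sf1 fixes flow; stroke at Sf1)
β5 stroke→J1  (Se1 (Se) sets effort on bond)
β2 stroke→I1  (I1 integral (f out))
β1 stroke→J2  (only one effort-in slot at J2)
β0 stroke→TF1  (TF TF1: opposite of bond 1)
β3 stroke→J1  (J1: bond 0 brought flow, rest push out)

bond 0 stroke→TF1
bond 1 stroke→J2
bond 2 stroke→I1
bond 3 stroke→J1
bond 4 stroke→Sf1
bond 5 stroke→J1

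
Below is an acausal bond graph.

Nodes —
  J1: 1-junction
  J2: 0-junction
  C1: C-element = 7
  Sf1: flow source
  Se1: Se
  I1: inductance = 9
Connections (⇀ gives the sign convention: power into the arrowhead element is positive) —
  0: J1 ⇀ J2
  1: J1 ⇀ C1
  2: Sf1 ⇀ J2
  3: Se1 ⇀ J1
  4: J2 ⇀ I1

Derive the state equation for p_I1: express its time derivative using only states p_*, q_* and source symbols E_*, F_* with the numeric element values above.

β2 |Sf1  (Sf1 (Sf) sets flow on bond)
β3 |J1  (Se1 fixes effort; stroke away)
β1 |J1  (C1 integral (e out))
β0 |J2  (closing 1-jn rule on J1)
β4 |I1  (J2: bond 0 brought effort, rest push out)

dp_I1/dt = E_Se1 - q_C1/7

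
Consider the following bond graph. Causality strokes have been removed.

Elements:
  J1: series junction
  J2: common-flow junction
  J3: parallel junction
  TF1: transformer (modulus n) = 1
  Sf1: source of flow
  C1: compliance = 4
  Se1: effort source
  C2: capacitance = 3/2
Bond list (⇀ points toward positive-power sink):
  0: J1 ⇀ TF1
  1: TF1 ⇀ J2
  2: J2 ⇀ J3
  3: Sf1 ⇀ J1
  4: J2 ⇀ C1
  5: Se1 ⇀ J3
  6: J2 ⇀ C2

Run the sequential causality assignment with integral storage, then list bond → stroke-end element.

#0 stroke→J1
#1 stroke→TF1
#2 stroke→J2
#3 stroke→Sf1
#4 stroke→J2
#5 stroke→J3
#6 stroke→J2

b3 |Sf1  (source Sf1 imposes f)
b5 |J3  (Se1: effort source, stroke at far end)
b0 |J1  (1-jn J1 has f-setter on 3)
b2 |J2  (J3: bond 5 brought effort, rest push out)
b1 |TF1  (through TF1, causality passes straight; one stroke at TF1)
b4 |J2  (1-jn J2 has f-setter on 1)
b6 |J2  (common-f at J2 fixed by 1)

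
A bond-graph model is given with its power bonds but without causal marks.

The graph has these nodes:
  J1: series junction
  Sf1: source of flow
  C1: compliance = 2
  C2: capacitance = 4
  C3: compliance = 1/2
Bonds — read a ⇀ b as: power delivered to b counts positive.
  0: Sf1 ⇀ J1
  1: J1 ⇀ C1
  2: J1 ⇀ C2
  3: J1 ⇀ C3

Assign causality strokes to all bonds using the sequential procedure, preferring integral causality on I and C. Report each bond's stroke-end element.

b0 →Sf1  (Sf1 (Sf) sets flow on bond)
b1 →J1  (J1: bond 0 brought flow, rest push out)
b2 →J1  (J1 flow already set via bond 0)
b3 →J1  (common-f at J1 fixed by 0)

bond 0 stroke at Sf1
bond 1 stroke at J1
bond 2 stroke at J1
bond 3 stroke at J1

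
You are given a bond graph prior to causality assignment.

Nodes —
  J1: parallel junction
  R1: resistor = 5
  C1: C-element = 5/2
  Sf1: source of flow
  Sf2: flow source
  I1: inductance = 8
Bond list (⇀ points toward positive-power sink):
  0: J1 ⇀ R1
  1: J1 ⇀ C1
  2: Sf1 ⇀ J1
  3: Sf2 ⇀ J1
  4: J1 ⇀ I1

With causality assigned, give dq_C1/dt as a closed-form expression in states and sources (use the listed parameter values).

bond 2 stroke→Sf1  (Sf1 fixes flow; stroke at Sf1)
bond 3 stroke→Sf2  (Sf2 fixes flow; stroke at Sf2)
bond 1 stroke→J1  (C1 integral (e out))
bond 0 stroke→R1  (0-jn J1 has e-setter on 1)
bond 4 stroke→I1  (J1: bond 1 brought effort, rest push out)

dq_C1/dt = F_Sf1 + F_Sf2 - p_I1/8 - 2*q_C1/25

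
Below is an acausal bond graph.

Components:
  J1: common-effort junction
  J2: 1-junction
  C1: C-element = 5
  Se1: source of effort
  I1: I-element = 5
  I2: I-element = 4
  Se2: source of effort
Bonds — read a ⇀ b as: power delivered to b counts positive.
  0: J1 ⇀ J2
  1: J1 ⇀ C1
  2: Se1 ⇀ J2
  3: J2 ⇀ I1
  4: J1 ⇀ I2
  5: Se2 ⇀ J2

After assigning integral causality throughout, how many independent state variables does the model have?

β2 →J2  (Se1: effort source, stroke at far end)
β5 →J2  (Se2 (Se) sets effort on bond)
β1 →J1  (C1 outputs effort q/C1)
β0 →J2  (0-jn J1 has e-setter on 1)
β4 →I2  (0-jn J1 has e-setter on 1)
β3 →I1  (only one flow-in slot at J2)

3  (C1, I1, I2 all integral)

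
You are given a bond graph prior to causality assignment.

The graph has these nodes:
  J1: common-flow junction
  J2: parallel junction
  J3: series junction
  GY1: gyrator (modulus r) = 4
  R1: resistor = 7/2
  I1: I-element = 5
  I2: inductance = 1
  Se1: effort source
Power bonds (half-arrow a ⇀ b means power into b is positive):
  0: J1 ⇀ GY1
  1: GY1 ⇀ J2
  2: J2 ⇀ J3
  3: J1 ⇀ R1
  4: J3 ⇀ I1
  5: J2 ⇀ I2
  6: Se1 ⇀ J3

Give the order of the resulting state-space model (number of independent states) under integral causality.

#6 stroke→J3  (Se1: effort source, stroke at far end)
#4 stroke→I1  (I1 outputs flow p/I1)
#2 stroke→J3  (J3 flow already set via bond 4)
#5 stroke→I2  (prefer integral on I2)
#1 stroke→J2  (only one effort-in slot at J2)
#0 stroke→J1  (GY1: gyrator matches bond 1)
#3 stroke→R1  (J1 needs exactly one f-in)

2  (I1, I2 all integral)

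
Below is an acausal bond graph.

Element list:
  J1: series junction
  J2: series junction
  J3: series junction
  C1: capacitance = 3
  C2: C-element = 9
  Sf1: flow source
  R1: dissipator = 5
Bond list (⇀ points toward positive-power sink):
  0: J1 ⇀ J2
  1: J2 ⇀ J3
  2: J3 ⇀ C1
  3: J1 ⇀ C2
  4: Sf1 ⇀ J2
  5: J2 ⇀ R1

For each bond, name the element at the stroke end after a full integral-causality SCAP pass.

#0 stroke→J2
#1 stroke→J2
#2 stroke→J3
#3 stroke→J1
#4 stroke→Sf1
#5 stroke→J2

b4 stroke→Sf1  (Sf1 (Sf) sets flow on bond)
b0 stroke→J2  (J2 flow already set via bond 4)
b1 stroke→J2  (J2 flow already set via bond 4)
b5 stroke→J2  (common-f at J2 fixed by 4)
b2 stroke→J3  (J3: bond 1 brought flow, rest push out)
b3 stroke→J1  (1-jn J1 has f-setter on 0)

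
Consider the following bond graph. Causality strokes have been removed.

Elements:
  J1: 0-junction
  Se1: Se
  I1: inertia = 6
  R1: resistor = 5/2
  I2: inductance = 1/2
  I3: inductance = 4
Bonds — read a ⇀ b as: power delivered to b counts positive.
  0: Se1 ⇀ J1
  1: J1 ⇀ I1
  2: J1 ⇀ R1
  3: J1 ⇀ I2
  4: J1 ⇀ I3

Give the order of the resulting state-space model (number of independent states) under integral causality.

b0 →J1  (Se1: effort source, stroke at far end)
b1 →I1  (J1 effort already set via bond 0)
b2 →R1  (J1 effort already set via bond 0)
b3 →I2  (J1 effort already set via bond 0)
b4 →I3  (0-jn J1 has e-setter on 0)

3  (I1, I2, I3 all integral)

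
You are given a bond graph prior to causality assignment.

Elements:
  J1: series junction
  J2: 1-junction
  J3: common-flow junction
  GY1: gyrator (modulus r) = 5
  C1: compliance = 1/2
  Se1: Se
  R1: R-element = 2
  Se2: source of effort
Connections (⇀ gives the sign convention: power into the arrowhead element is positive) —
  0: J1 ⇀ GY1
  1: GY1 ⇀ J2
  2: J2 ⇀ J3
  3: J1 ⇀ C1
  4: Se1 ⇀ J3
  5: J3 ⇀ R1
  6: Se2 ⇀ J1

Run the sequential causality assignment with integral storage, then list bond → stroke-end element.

bond 4 stroke at J3  (Se1 (Se) sets effort on bond)
bond 6 stroke at J1  (Se2: effort source, stroke at far end)
bond 3 stroke at J1  (C1: C, integral causality)
bond 0 stroke at GY1  (J1 needs exactly one f-in)
bond 1 stroke at GY1  (through GY1, causality inverts; strokes same side of GY1)
bond 2 stroke at J2  (J2: bond 1 brought flow, rest push out)
bond 5 stroke at J3  (common-f at J3 fixed by 2)

#0 stroke at GY1
#1 stroke at GY1
#2 stroke at J2
#3 stroke at J1
#4 stroke at J3
#5 stroke at J3
#6 stroke at J1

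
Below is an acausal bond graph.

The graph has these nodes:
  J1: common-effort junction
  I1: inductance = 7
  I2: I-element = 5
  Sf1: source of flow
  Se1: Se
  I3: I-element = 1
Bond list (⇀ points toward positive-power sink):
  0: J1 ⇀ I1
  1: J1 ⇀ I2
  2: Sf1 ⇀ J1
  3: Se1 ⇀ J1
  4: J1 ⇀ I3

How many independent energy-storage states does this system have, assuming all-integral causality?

#2 |Sf1  (Sf1 (Sf) sets flow on bond)
#3 |J1  (Se1: effort source, stroke at far end)
#0 |I1  (J1: bond 3 brought effort, rest push out)
#1 |I2  (0-jn J1 has e-setter on 3)
#4 |I3  (common-e at J1 fixed by 3)

3  (I1, I2, I3 all integral)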